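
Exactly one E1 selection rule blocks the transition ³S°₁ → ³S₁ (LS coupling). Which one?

Initial level: S=1, L=0, J=1, parity odd. Final level: S=1, L=0, J=1, parity even.
Parity must change: odd → even — ok.
ΔS = 0: S: 1 → 1 — ok.
ΔL = 0, ±1 (not L=0↔0): L: 0 → 0, ΔL = +0 — fails.
ΔJ = 0, ±1 (not J=0↔0): J: 1 → 1, ΔJ = +0 — ok.

the L=0 ↔ L=0 exclusion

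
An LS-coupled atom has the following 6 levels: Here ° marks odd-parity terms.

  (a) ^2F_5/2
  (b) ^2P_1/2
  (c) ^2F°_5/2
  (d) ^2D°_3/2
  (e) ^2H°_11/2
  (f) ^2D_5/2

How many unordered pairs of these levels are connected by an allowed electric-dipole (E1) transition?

5

(a)–(b): forbidden (parity, ΔL, ΔJ).
(a)–(c): allowed.
(a)–(d): allowed.
(a)–(e): forbidden (ΔL, ΔJ).
(a)–(f): forbidden (parity).
(b)–(c): forbidden (ΔL, ΔJ).
(b)–(d): allowed.
(b)–(e): forbidden (ΔL, ΔJ).
(b)–(f): forbidden (parity, ΔJ).
(c)–(d): forbidden (parity).
(c)–(e): forbidden (parity, ΔL, ΔJ).
(c)–(f): allowed.
(d)–(e): forbidden (parity, ΔL, ΔJ).
(d)–(f): allowed.
(e)–(f): forbidden (ΔL, ΔJ).
Allowed pairs: 5 of 15.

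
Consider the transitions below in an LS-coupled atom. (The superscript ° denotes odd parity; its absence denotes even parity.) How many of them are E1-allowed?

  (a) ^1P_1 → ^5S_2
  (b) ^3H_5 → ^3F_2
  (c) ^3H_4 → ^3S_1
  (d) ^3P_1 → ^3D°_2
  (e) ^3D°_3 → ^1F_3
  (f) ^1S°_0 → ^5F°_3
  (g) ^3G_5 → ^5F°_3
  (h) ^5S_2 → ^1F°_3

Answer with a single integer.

1

(a) forbidden (parity, ΔS fail)
(b) forbidden (parity, ΔL, ΔJ fail)
(c) forbidden (parity, ΔL, ΔJ fail)
(d) allowed
(e) forbidden (ΔS fails)
(f) forbidden (parity, ΔS, ΔL, ΔJ fail)
(g) forbidden (ΔS, ΔJ fail)
(h) forbidden (ΔS, ΔL fail)
Total allowed: 1 of 8.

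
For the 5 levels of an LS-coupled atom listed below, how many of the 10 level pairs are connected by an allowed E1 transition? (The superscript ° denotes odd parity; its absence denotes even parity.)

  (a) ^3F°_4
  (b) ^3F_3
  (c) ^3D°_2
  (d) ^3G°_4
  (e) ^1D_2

3

(a)–(b): allowed.
(a)–(c): forbidden (parity, ΔJ).
(a)–(d): forbidden (parity).
(a)–(e): forbidden (ΔS, ΔJ).
(b)–(c): allowed.
(b)–(d): allowed.
(b)–(e): forbidden (parity, ΔS).
(c)–(d): forbidden (parity, ΔL, ΔJ).
(c)–(e): forbidden (ΔS).
(d)–(e): forbidden (ΔS, ΔL, ΔJ).
Allowed pairs: 3 of 10.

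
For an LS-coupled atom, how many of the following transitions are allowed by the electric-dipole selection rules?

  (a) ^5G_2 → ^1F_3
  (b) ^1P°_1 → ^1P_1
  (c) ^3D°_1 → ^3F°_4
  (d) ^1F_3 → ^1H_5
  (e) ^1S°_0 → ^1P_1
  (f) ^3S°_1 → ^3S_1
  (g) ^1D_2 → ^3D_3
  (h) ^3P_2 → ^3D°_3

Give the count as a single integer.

(a) forbidden (parity, ΔS fail)
(b) allowed
(c) forbidden (parity, ΔJ fail)
(d) forbidden (parity, ΔL, ΔJ fail)
(e) allowed
(f) forbidden (ΔL fails)
(g) forbidden (parity, ΔS fail)
(h) allowed
Total allowed: 3 of 8.

3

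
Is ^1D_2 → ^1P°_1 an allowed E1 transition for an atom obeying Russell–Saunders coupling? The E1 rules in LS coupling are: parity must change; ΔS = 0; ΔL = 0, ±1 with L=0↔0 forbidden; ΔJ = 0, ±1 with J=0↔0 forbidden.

allowed

Reading off the term symbols: S 0→0, L 2→1, J 2→1, parity even→odd.
ΔS = 0: S: 0 → 0 — passes.
ΔJ = 0, ±1 (not J=0↔0): J: 2 → 1, ΔJ = -1 — passes.
ΔL = 0, ±1 (not L=0↔0): L: 2 → 1, ΔL = -1 — passes.
Parity must change: even → odd — passes.
All four E1 rules are satisfied.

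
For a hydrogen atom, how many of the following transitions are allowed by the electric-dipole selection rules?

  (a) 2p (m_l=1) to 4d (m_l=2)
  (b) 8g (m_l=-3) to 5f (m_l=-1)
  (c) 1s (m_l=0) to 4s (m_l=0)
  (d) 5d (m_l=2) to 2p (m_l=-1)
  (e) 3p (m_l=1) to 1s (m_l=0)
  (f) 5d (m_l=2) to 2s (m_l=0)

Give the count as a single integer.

2

(a) allowed
(b) forbidden — Δm_l = +2 (E1 requires Δm_l = 0, ±1)
(c) forbidden — Δl = +0 (E1 requires Δl = ±1)
(d) forbidden — Δm_l = -3 (E1 requires Δm_l = 0, ±1)
(e) allowed
(f) forbidden — Δl = -2 (E1 requires Δl = ±1); Δm_l = -2 (E1 requires Δm_l = 0, ±1)
Total allowed: 2 of 6.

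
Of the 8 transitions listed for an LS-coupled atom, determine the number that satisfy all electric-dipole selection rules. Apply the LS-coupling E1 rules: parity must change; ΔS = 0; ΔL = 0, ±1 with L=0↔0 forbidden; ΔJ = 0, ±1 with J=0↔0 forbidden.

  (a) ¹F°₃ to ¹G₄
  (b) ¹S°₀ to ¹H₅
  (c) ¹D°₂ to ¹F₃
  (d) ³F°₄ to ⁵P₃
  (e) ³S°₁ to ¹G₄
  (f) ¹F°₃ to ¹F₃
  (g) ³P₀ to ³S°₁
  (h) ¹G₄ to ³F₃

4

(a) allowed
(b) forbidden (ΔL, ΔJ fail)
(c) allowed
(d) forbidden (ΔS, ΔL fail)
(e) forbidden (ΔS, ΔL, ΔJ fail)
(f) allowed
(g) allowed
(h) forbidden (parity, ΔS fail)
Total allowed: 4 of 8.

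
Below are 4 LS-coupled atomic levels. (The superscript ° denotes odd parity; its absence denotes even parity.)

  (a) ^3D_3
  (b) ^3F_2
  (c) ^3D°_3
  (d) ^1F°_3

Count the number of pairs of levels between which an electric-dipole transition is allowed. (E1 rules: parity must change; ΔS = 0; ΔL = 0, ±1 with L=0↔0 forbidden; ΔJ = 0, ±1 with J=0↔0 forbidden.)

(a)–(b): forbidden (parity).
(a)–(c): allowed.
(a)–(d): forbidden (ΔS).
(b)–(c): allowed.
(b)–(d): forbidden (ΔS).
(c)–(d): forbidden (parity, ΔS).
Allowed pairs: 2 of 6.

2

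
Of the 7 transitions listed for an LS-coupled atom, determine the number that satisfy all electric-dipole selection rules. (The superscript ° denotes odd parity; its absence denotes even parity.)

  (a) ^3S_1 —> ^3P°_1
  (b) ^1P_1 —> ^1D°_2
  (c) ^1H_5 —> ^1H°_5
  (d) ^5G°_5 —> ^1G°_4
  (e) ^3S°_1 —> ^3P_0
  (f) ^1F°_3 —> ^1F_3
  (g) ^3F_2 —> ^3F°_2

(a) allowed
(b) allowed
(c) allowed
(d) forbidden (parity, ΔS fail)
(e) allowed
(f) allowed
(g) allowed
Total allowed: 6 of 7.

6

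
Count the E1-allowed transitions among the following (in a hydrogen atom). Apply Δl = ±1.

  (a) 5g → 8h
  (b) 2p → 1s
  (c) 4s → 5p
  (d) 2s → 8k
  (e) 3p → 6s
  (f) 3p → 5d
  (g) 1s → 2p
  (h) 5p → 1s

(a) allowed
(b) allowed
(c) allowed
(d) forbidden — Δl = +7 (E1 requires Δl = ±1)
(e) allowed
(f) allowed
(g) allowed
(h) allowed
Total allowed: 7 of 8.

7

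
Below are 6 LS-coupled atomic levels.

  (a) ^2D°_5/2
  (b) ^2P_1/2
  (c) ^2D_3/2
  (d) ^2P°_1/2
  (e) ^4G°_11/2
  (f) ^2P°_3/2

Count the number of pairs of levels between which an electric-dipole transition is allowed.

(a)–(b): forbidden (ΔJ).
(a)–(c): allowed.
(a)–(d): forbidden (parity, ΔJ).
(a)–(e): forbidden (parity, ΔS, ΔL, ΔJ).
(a)–(f): forbidden (parity).
(b)–(c): forbidden (parity).
(b)–(d): allowed.
(b)–(e): forbidden (ΔS, ΔL, ΔJ).
(b)–(f): allowed.
(c)–(d): allowed.
(c)–(e): forbidden (ΔS, ΔL, ΔJ).
(c)–(f): allowed.
(d)–(e): forbidden (parity, ΔS, ΔL, ΔJ).
(d)–(f): forbidden (parity).
(e)–(f): forbidden (parity, ΔS, ΔL, ΔJ).
Allowed pairs: 5 of 15.

5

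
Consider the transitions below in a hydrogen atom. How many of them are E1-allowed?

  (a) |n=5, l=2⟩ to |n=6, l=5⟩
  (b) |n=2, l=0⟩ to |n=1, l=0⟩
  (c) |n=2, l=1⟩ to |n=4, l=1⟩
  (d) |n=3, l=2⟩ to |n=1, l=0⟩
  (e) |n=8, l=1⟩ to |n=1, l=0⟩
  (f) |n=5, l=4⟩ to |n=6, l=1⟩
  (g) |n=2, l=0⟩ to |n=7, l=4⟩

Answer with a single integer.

1

(a) forbidden — Δl = +3 (E1 requires Δl = ±1)
(b) forbidden — Δl = +0 (E1 requires Δl = ±1)
(c) forbidden — Δl = +0 (E1 requires Δl = ±1)
(d) forbidden — Δl = -2 (E1 requires Δl = ±1)
(e) allowed
(f) forbidden — Δl = -3 (E1 requires Δl = ±1)
(g) forbidden — Δl = +4 (E1 requires Δl = ±1)
Total allowed: 1 of 7.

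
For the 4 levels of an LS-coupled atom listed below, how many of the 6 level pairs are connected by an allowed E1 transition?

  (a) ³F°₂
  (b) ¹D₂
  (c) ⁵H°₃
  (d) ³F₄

0

(a)–(b): forbidden (ΔS).
(a)–(c): forbidden (parity, ΔS, ΔL).
(a)–(d): forbidden (ΔJ).
(b)–(c): forbidden (ΔS, ΔL).
(b)–(d): forbidden (parity, ΔS, ΔJ).
(c)–(d): forbidden (ΔS, ΔL).
Allowed pairs: 0 of 6.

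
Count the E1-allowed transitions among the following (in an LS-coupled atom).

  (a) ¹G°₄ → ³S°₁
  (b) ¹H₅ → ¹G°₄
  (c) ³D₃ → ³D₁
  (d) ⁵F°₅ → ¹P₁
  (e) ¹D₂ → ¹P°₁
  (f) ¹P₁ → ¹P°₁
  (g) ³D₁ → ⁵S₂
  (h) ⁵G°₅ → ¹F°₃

3

(a) forbidden (parity, ΔS, ΔL, ΔJ fail)
(b) allowed
(c) forbidden (parity, ΔJ fail)
(d) forbidden (ΔS, ΔL, ΔJ fail)
(e) allowed
(f) allowed
(g) forbidden (parity, ΔS, ΔL fail)
(h) forbidden (parity, ΔS, ΔJ fail)
Total allowed: 3 of 8.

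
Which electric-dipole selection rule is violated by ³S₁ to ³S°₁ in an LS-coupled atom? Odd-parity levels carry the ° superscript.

Parity must change: even → odd — passes.
ΔS = 0: S: 1 → 1 — passes.
ΔL = 0, ±1 (not L=0↔0): L: 0 → 0, ΔL = +0 — fails.
ΔJ = 0, ±1 (not J=0↔0): J: 1 → 1, ΔJ = +0 — passes.

the L=0 ↔ L=0 exclusion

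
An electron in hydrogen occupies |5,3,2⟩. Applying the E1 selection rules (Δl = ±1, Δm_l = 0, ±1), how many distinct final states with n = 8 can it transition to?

5

E1 requires Δl = ±1, so l_f ∈ {2, 4}; with 0 ≤ l_f ≤ n_f−1 = 7, the allowed l_f values are {2, 4}.
For l_f = 2: m_f ∈ {m_i−1, m_i, m_i+1} ∩ [−2, 2] = {1, 2} → 2 states.
For l_f = 4: m_f ∈ {m_i−1, m_i, m_i+1} ∩ [−4, 4] = {1, 2, 3} → 3 states.
Total: 5.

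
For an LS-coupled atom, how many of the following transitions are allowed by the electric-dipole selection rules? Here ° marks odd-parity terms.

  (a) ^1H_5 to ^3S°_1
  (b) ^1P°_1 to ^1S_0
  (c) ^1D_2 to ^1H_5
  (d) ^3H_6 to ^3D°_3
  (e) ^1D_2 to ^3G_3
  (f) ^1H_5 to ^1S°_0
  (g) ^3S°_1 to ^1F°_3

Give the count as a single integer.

(a) forbidden (ΔS, ΔL, ΔJ fail)
(b) allowed
(c) forbidden (parity, ΔL, ΔJ fail)
(d) forbidden (ΔL, ΔJ fail)
(e) forbidden (parity, ΔS, ΔL fail)
(f) forbidden (ΔL, ΔJ fail)
(g) forbidden (parity, ΔS, ΔL, ΔJ fail)
Total allowed: 1 of 7.

1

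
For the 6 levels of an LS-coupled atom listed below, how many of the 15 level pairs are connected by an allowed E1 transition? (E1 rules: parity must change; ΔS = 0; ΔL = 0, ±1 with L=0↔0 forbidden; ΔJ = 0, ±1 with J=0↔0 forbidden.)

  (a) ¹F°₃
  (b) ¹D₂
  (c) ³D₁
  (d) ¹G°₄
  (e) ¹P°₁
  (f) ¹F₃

4

(a)–(b): allowed.
(a)–(c): forbidden (ΔS, ΔJ).
(a)–(d): forbidden (parity).
(a)–(e): forbidden (parity, ΔL, ΔJ).
(a)–(f): allowed.
(b)–(c): forbidden (parity, ΔS).
(b)–(d): forbidden (ΔL, ΔJ).
(b)–(e): allowed.
(b)–(f): forbidden (parity).
(c)–(d): forbidden (ΔS, ΔL, ΔJ).
(c)–(e): forbidden (ΔS).
(c)–(f): forbidden (parity, ΔS, ΔJ).
(d)–(e): forbidden (parity, ΔL, ΔJ).
(d)–(f): allowed.
(e)–(f): forbidden (ΔL, ΔJ).
Allowed pairs: 4 of 15.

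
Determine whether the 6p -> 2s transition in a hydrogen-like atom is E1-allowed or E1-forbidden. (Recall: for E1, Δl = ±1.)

Initial l = 1, final l = 0, so Δl = -1. E1 requires Δl = ±1: ok.
All E1 selection rules are satisfied.

allowed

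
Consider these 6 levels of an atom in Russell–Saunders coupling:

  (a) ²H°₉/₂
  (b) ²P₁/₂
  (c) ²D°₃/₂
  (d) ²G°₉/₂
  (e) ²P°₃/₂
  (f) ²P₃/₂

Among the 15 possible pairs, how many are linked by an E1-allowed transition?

(a)–(b): forbidden (ΔL, ΔJ).
(a)–(c): forbidden (parity, ΔL, ΔJ).
(a)–(d): forbidden (parity).
(a)–(e): forbidden (parity, ΔL, ΔJ).
(a)–(f): forbidden (ΔL, ΔJ).
(b)–(c): allowed.
(b)–(d): forbidden (ΔL, ΔJ).
(b)–(e): allowed.
(b)–(f): forbidden (parity).
(c)–(d): forbidden (parity, ΔL, ΔJ).
(c)–(e): forbidden (parity).
(c)–(f): allowed.
(d)–(e): forbidden (parity, ΔL, ΔJ).
(d)–(f): forbidden (ΔL, ΔJ).
(e)–(f): allowed.
Allowed pairs: 4 of 15.

4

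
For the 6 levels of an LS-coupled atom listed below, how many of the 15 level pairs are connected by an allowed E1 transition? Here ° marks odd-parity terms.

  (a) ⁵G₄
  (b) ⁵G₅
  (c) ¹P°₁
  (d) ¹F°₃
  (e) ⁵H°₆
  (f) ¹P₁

(a)–(b): forbidden (parity).
(a)–(c): forbidden (ΔS, ΔL, ΔJ).
(a)–(d): forbidden (ΔS).
(a)–(e): forbidden (ΔJ).
(a)–(f): forbidden (parity, ΔS, ΔL, ΔJ).
(b)–(c): forbidden (ΔS, ΔL, ΔJ).
(b)–(d): forbidden (ΔS, ΔJ).
(b)–(e): allowed.
(b)–(f): forbidden (parity, ΔS, ΔL, ΔJ).
(c)–(d): forbidden (parity, ΔL, ΔJ).
(c)–(e): forbidden (parity, ΔS, ΔL, ΔJ).
(c)–(f): allowed.
(d)–(e): forbidden (parity, ΔS, ΔL, ΔJ).
(d)–(f): forbidden (ΔL, ΔJ).
(e)–(f): forbidden (ΔS, ΔL, ΔJ).
Allowed pairs: 2 of 15.

2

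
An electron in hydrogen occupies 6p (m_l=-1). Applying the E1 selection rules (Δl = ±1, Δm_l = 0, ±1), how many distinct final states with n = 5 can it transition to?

E1 requires Δl = ±1, so l_f ∈ {0, 2}; with 0 ≤ l_f ≤ n_f−1 = 4, the allowed l_f values are {0, 2}.
For l_f = 0: m_f ∈ {m_i−1, m_i, m_i+1} ∩ [−0, 0] = {0} → 1 state.
For l_f = 2: m_f ∈ {m_i−1, m_i, m_i+1} ∩ [−2, 2] = {-2, -1, 0} → 3 states.
Total: 4.

4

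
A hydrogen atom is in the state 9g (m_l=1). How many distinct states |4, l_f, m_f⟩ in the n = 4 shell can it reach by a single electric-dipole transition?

3

E1 requires Δl = ±1, so l_f ∈ {3, 5}; with 0 ≤ l_f ≤ n_f−1 = 3, the allowed l_f values are {3}.
For l_f = 3: m_f ∈ {m_i−1, m_i, m_i+1} ∩ [−3, 3] = {0, 1, 2} → 3 states.
Total: 3.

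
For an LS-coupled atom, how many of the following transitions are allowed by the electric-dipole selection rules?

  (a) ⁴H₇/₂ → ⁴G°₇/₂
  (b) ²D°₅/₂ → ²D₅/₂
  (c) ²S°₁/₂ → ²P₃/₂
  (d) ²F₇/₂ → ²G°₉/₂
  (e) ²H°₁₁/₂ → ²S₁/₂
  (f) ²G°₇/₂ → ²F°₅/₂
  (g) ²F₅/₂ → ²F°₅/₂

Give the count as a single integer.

5

(a) allowed
(b) allowed
(c) allowed
(d) allowed
(e) forbidden (ΔL, ΔJ fail)
(f) forbidden (parity fails)
(g) allowed
Total allowed: 5 of 7.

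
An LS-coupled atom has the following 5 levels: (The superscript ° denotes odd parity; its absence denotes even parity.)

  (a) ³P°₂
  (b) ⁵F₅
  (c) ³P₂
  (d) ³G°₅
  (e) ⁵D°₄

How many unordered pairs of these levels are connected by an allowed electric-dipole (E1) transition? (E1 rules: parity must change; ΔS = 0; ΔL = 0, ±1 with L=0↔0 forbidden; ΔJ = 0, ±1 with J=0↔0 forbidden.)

(a)–(b): forbidden (ΔS, ΔL, ΔJ).
(a)–(c): allowed.
(a)–(d): forbidden (parity, ΔL, ΔJ).
(a)–(e): forbidden (parity, ΔS, ΔJ).
(b)–(c): forbidden (parity, ΔS, ΔL, ΔJ).
(b)–(d): forbidden (ΔS).
(b)–(e): allowed.
(c)–(d): forbidden (ΔL, ΔJ).
(c)–(e): forbidden (ΔS, ΔJ).
(d)–(e): forbidden (parity, ΔS, ΔL).
Allowed pairs: 2 of 10.

2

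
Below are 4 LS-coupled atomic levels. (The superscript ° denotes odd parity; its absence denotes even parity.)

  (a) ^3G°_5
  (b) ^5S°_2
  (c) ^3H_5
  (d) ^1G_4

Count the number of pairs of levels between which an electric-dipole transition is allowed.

(a)–(b): forbidden (parity, ΔS, ΔL, ΔJ).
(a)–(c): allowed.
(a)–(d): forbidden (ΔS).
(b)–(c): forbidden (ΔS, ΔL, ΔJ).
(b)–(d): forbidden (ΔS, ΔL, ΔJ).
(c)–(d): forbidden (parity, ΔS).
Allowed pairs: 1 of 6.

1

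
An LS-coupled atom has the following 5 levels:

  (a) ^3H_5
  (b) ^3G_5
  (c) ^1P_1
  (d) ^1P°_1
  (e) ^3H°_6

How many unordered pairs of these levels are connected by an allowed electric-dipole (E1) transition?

3

(a)–(b): forbidden (parity).
(a)–(c): forbidden (parity, ΔS, ΔL, ΔJ).
(a)–(d): forbidden (ΔS, ΔL, ΔJ).
(a)–(e): allowed.
(b)–(c): forbidden (parity, ΔS, ΔL, ΔJ).
(b)–(d): forbidden (ΔS, ΔL, ΔJ).
(b)–(e): allowed.
(c)–(d): allowed.
(c)–(e): forbidden (ΔS, ΔL, ΔJ).
(d)–(e): forbidden (parity, ΔS, ΔL, ΔJ).
Allowed pairs: 3 of 10.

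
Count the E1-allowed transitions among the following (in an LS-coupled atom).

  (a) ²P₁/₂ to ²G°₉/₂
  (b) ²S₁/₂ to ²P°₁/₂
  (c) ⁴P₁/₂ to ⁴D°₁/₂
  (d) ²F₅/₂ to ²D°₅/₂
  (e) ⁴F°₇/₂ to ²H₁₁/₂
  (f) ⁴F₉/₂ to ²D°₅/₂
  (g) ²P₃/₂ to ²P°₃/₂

4

(a) forbidden (ΔL, ΔJ fail)
(b) allowed
(c) allowed
(d) allowed
(e) forbidden (ΔS, ΔL, ΔJ fail)
(f) forbidden (ΔS, ΔJ fail)
(g) allowed
Total allowed: 4 of 7.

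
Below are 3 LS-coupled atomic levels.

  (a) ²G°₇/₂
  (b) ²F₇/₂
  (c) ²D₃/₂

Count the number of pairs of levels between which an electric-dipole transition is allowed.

1

(a)–(b): allowed.
(a)–(c): forbidden (ΔL, ΔJ).
(b)–(c): forbidden (parity, ΔJ).
Allowed pairs: 1 of 3.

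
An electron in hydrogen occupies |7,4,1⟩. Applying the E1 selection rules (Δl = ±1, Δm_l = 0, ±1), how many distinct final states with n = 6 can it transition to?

E1 requires Δl = ±1, so l_f ∈ {3, 5}; with 0 ≤ l_f ≤ n_f−1 = 5, the allowed l_f values are {3, 5}.
For l_f = 3: m_f ∈ {m_i−1, m_i, m_i+1} ∩ [−3, 3] = {0, 1, 2} → 3 states.
For l_f = 5: m_f ∈ {m_i−1, m_i, m_i+1} ∩ [−5, 5] = {0, 1, 2} → 3 states.
Total: 6.

6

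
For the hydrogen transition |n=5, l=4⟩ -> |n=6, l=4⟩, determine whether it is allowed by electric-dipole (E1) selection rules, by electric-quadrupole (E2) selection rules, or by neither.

E2

Δl = 4 − 4 = +0; l_i + l_f = 8.
E1 (Δl = ±1): not satisfied.
E2 (Δl = 0,±2, l_i+l_f ≥ 2): satisfied.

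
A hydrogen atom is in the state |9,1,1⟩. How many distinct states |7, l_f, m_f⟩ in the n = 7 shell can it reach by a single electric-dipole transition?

E1 requires Δl = ±1, so l_f ∈ {0, 2}; with 0 ≤ l_f ≤ n_f−1 = 6, the allowed l_f values are {0, 2}.
For l_f = 0: m_f ∈ {m_i−1, m_i, m_i+1} ∩ [−0, 0] = {0} → 1 state.
For l_f = 2: m_f ∈ {m_i−1, m_i, m_i+1} ∩ [−2, 2] = {0, 1, 2} → 3 states.
Total: 4.

4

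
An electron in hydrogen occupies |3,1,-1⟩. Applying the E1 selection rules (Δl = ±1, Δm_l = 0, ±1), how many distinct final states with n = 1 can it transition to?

1

E1 requires Δl = ±1, so l_f ∈ {0, 2}; with 0 ≤ l_f ≤ n_f−1 = 0, the allowed l_f values are {0}.
For l_f = 0: m_f ∈ {m_i−1, m_i, m_i+1} ∩ [−0, 0] = {0} → 1 state.
Total: 1.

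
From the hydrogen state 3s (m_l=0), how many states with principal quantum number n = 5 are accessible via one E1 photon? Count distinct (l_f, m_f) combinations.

E1 requires Δl = ±1, so l_f ∈ {-1, 1}; with 0 ≤ l_f ≤ n_f−1 = 4, the allowed l_f values are {1}.
For l_f = 1: m_f ∈ {m_i−1, m_i, m_i+1} ∩ [−1, 1] = {-1, 0, 1} → 3 states.
Total: 3.

3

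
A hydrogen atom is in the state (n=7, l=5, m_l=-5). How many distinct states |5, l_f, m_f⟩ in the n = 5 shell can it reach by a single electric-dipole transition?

E1 requires Δl = ±1, so l_f ∈ {4, 6}; with 0 ≤ l_f ≤ n_f−1 = 4, the allowed l_f values are {4}.
For l_f = 4: m_f ∈ {m_i−1, m_i, m_i+1} ∩ [−4, 4] = {-4} → 1 state.
Total: 1.

1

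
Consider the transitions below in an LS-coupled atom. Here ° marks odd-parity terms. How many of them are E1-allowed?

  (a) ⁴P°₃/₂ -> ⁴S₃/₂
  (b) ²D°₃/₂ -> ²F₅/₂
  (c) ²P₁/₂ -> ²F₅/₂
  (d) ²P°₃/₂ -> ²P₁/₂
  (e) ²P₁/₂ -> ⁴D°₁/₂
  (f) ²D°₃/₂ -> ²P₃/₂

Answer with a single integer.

4

(a) allowed
(b) allowed
(c) forbidden (parity, ΔL, ΔJ fail)
(d) allowed
(e) forbidden (ΔS fails)
(f) allowed
Total allowed: 4 of 6.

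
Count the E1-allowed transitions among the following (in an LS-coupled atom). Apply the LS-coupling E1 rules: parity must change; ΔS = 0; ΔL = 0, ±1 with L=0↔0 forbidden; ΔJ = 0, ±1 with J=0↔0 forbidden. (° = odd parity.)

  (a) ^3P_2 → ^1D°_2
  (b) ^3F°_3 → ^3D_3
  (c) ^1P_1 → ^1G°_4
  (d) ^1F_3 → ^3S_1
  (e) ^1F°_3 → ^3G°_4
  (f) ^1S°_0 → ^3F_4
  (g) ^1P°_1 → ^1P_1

(a) forbidden (ΔS fails)
(b) allowed
(c) forbidden (ΔL, ΔJ fail)
(d) forbidden (parity, ΔS, ΔL, ΔJ fail)
(e) forbidden (parity, ΔS fail)
(f) forbidden (ΔS, ΔL, ΔJ fail)
(g) allowed
Total allowed: 2 of 7.

2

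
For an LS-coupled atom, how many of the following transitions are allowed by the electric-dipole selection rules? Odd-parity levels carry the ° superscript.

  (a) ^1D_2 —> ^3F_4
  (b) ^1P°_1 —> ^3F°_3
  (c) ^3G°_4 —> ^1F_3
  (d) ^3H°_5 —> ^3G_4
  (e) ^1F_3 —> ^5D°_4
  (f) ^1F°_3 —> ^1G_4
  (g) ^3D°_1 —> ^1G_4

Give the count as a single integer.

2

(a) forbidden (parity, ΔS, ΔJ fail)
(b) forbidden (parity, ΔS, ΔL, ΔJ fail)
(c) forbidden (ΔS fails)
(d) allowed
(e) forbidden (ΔS fails)
(f) allowed
(g) forbidden (ΔS, ΔL, ΔJ fail)
Total allowed: 2 of 7.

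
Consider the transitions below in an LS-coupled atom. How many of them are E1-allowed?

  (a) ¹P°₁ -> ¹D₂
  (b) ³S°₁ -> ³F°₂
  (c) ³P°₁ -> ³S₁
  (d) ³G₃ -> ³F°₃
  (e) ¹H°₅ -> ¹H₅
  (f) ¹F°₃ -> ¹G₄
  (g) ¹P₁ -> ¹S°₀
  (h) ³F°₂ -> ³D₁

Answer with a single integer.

(a) allowed
(b) forbidden (parity, ΔL fail)
(c) allowed
(d) allowed
(e) allowed
(f) allowed
(g) allowed
(h) allowed
Total allowed: 7 of 8.

7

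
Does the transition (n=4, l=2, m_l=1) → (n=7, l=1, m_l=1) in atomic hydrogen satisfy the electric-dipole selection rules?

Initial l = 2, final l = 1, so Δl = -1. E1 requires Δl = ±1: passes.
Δm_l = 1 − (1) = +0. E1 requires Δm_l = 0, ±1: passes.
All E1 selection rules are satisfied.

allowed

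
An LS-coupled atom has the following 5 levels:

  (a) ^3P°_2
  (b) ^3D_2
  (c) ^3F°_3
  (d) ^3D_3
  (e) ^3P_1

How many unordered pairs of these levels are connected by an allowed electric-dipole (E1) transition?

5

(a)–(b): allowed.
(a)–(c): forbidden (parity, ΔL).
(a)–(d): allowed.
(a)–(e): allowed.
(b)–(c): allowed.
(b)–(d): forbidden (parity).
(b)–(e): forbidden (parity).
(c)–(d): allowed.
(c)–(e): forbidden (ΔL, ΔJ).
(d)–(e): forbidden (parity, ΔJ).
Allowed pairs: 5 of 10.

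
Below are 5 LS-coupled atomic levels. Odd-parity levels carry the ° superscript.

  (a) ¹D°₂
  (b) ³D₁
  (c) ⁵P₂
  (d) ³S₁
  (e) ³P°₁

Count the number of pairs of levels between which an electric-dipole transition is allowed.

2

(a)–(b): forbidden (ΔS).
(a)–(c): forbidden (ΔS).
(a)–(d): forbidden (ΔS, ΔL).
(a)–(e): forbidden (parity, ΔS).
(b)–(c): forbidden (parity, ΔS).
(b)–(d): forbidden (parity, ΔL).
(b)–(e): allowed.
(c)–(d): forbidden (parity, ΔS).
(c)–(e): forbidden (ΔS).
(d)–(e): allowed.
Allowed pairs: 2 of 10.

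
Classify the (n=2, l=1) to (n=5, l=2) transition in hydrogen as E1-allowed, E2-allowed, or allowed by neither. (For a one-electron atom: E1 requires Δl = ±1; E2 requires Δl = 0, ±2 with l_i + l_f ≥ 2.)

E1

Δl = 2 − 1 = +1; l_i + l_f = 3.
E1 (Δl = ±1): satisfied.
E2 (Δl = 0,±2, l_i+l_f ≥ 2): not satisfied.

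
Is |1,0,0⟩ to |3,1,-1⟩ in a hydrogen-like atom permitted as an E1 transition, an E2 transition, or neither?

E1

Δl = 1 − 0 = +1; l_i + l_f = 1.
Δm_l = -1.
E1 (Δl = ±1, |Δm_l| ≤ 1): satisfied.
E2 (Δl = 0,±2, l_i+l_f ≥ 2, |Δm_l| ≤ 2): not satisfied.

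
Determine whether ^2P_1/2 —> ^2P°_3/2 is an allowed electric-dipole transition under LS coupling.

Parity must change: even → odd — passes.
ΔS = 0: S: 1/2 → 1/2 — passes.
ΔL = 0, ±1 (not L=0↔0): L: 1 → 1, ΔL = +0 — passes.
ΔJ = 0, ±1 (not J=0↔0): J: 1/2 → 3/2, ΔJ = +1 — passes.
All four E1 rules are satisfied.

allowed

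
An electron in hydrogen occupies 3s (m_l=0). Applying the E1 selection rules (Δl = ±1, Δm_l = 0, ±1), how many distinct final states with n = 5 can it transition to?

3

E1 requires Δl = ±1, so l_f ∈ {-1, 1}; with 0 ≤ l_f ≤ n_f−1 = 4, the allowed l_f values are {1}.
For l_f = 1: m_f ∈ {m_i−1, m_i, m_i+1} ∩ [−1, 1] = {-1, 0, 1} → 3 states.
Total: 3.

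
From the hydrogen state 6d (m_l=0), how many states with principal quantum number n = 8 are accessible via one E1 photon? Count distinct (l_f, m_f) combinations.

E1 requires Δl = ±1, so l_f ∈ {1, 3}; with 0 ≤ l_f ≤ n_f−1 = 7, the allowed l_f values are {1, 3}.
For l_f = 1: m_f ∈ {m_i−1, m_i, m_i+1} ∩ [−1, 1] = {-1, 0, 1} → 3 states.
For l_f = 3: m_f ∈ {m_i−1, m_i, m_i+1} ∩ [−3, 3] = {-1, 0, 1} → 3 states.
Total: 6.

6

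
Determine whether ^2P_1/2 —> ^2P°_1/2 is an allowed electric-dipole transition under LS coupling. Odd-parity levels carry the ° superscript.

Initial level: S=1/2, L=1, J=1/2, parity even. Final level: S=1/2, L=1, J=1/2, parity odd.
ΔJ = 0, ±1 (not J=0↔0): J: 1/2 → 1/2, ΔJ = +0 — satisfied.
ΔL = 0, ±1 (not L=0↔0): L: 1 → 1, ΔL = +0 — satisfied.
Parity must change: even → odd — satisfied.
ΔS = 0: S: 1/2 → 1/2 — satisfied.
All four E1 rules are satisfied.

allowed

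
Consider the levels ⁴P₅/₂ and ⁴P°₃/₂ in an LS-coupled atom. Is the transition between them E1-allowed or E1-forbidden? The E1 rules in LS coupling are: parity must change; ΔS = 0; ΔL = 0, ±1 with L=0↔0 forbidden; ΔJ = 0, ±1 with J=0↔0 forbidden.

Reading off the term symbols: S 3/2→3/2, L 1→1, J 5/2→3/2, parity even→odd.
Parity must change: even → odd — ok.
ΔS = 0: S: 3/2 → 3/2 — ok.
ΔL = 0, ±1 (not L=0↔0): L: 1 → 1, ΔL = +0 — ok.
ΔJ = 0, ±1 (not J=0↔0): J: 5/2 → 3/2, ΔJ = -1 — ok.
All four E1 rules are satisfied.

allowed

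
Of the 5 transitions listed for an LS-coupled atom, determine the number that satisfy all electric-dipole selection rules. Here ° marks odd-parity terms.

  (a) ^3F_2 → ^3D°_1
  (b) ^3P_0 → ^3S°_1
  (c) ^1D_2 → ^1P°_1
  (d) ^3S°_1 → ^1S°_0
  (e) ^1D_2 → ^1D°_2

(a) allowed
(b) allowed
(c) allowed
(d) forbidden (parity, ΔS, ΔL fail)
(e) allowed
Total allowed: 4 of 5.

4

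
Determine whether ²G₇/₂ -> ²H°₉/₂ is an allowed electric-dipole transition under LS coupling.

Initial level: S=1/2, L=4, J=7/2, parity even. Final level: S=1/2, L=5, J=9/2, parity odd.
Parity must change: even → odd — ok.
ΔS = 0: S: 1/2 → 1/2 — ok.
ΔL = 0, ±1 (not L=0↔0): L: 4 → 5, ΔL = +1 — ok.
ΔJ = 0, ±1 (not J=0↔0): J: 7/2 → 9/2, ΔJ = +1 — ok.
All four E1 rules are satisfied.

allowed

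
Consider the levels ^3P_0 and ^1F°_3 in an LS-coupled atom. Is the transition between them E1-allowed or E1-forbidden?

Reading off the term symbols: S 1→0, L 1→3, J 0→3, parity even→odd.
Parity must change: even → odd — ok.
ΔS = 0: S: 1 → 0 — fails.
ΔL = 0, ±1 (not L=0↔0): L: 1 → 3, ΔL = +2 — fails.
ΔJ = 0, ±1 (not J=0↔0): J: 0 → 3, ΔJ = +3 — fails.
Rule(s) violated: ΔS, ΔL, ΔJ.

forbidden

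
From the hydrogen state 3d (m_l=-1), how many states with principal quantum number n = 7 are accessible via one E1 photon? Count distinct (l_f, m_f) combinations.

E1 requires Δl = ±1, so l_f ∈ {1, 3}; with 0 ≤ l_f ≤ n_f−1 = 6, the allowed l_f values are {1, 3}.
For l_f = 1: m_f ∈ {m_i−1, m_i, m_i+1} ∩ [−1, 1] = {-1, 0} → 2 states.
For l_f = 3: m_f ∈ {m_i−1, m_i, m_i+1} ∩ [−3, 3] = {-2, -1, 0} → 3 states.
Total: 5.

5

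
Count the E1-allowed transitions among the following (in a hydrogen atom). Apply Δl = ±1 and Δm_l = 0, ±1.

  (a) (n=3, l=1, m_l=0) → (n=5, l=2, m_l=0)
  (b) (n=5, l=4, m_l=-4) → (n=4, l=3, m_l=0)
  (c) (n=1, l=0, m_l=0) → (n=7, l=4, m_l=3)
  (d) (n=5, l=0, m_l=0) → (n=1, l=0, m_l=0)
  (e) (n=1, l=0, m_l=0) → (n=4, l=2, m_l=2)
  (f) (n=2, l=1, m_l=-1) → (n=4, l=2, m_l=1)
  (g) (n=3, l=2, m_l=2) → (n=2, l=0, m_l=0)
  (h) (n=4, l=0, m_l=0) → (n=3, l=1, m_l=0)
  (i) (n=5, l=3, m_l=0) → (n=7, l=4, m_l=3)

2

(a) allowed
(b) forbidden — Δm_l = +4 (E1 requires Δm_l = 0, ±1)
(c) forbidden — Δl = +4 (E1 requires Δl = ±1); Δm_l = +3 (E1 requires Δm_l = 0, ±1)
(d) forbidden — Δl = +0 (E1 requires Δl = ±1)
(e) forbidden — Δl = +2 (E1 requires Δl = ±1); Δm_l = +2 (E1 requires Δm_l = 0, ±1)
(f) forbidden — Δm_l = +2 (E1 requires Δm_l = 0, ±1)
(g) forbidden — Δl = -2 (E1 requires Δl = ±1); Δm_l = -2 (E1 requires Δm_l = 0, ±1)
(h) allowed
(i) forbidden — Δm_l = +3 (E1 requires Δm_l = 0, ±1)
Total allowed: 2 of 9.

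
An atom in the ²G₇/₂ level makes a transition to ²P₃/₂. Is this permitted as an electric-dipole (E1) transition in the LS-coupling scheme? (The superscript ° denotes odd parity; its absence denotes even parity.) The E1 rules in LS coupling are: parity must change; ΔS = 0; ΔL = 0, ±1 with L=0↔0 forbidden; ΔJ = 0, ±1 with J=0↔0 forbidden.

forbidden

ΔJ = 0, ±1 (not J=0↔0): J: 7/2 → 3/2, ΔJ = -2 — fails.
ΔS = 0: S: 1/2 → 1/2 — passes.
Parity must change: even → even — fails.
ΔL = 0, ±1 (not L=0↔0): L: 4 → 1, ΔL = -3 — fails.
Rule(s) violated: parity, ΔL, ΔJ.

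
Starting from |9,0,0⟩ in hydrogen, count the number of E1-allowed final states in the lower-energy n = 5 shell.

3

E1 requires Δl = ±1, so l_f ∈ {-1, 1}; with 0 ≤ l_f ≤ n_f−1 = 4, the allowed l_f values are {1}.
For l_f = 1: m_f ∈ {m_i−1, m_i, m_i+1} ∩ [−1, 1] = {-1, 0, 1} → 3 states.
Total: 3.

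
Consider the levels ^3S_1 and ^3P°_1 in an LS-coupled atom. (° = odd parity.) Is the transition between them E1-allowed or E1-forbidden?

Reading off the term symbols: S 1→1, L 0→1, J 1→1, parity even→odd.
Parity must change: even → odd — ✓.
ΔS = 0: S: 1 → 1 — ✓.
ΔL = 0, ±1 (not L=0↔0): L: 0 → 1, ΔL = +1 — ✓.
ΔJ = 0, ±1 (not J=0↔0): J: 1 → 1, ΔJ = +0 — ✓.
All four E1 rules are satisfied.

allowed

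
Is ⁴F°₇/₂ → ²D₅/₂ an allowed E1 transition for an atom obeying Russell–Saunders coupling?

ΔS = 0: S: 3/2 → 1/2 — ✗.
Parity must change: odd → even — ✓.
ΔJ = 0, ±1 (not J=0↔0): J: 7/2 → 5/2, ΔJ = -1 — ✓.
ΔL = 0, ±1 (not L=0↔0): L: 3 → 2, ΔL = -1 — ✓.
Rule(s) violated: ΔS.

forbidden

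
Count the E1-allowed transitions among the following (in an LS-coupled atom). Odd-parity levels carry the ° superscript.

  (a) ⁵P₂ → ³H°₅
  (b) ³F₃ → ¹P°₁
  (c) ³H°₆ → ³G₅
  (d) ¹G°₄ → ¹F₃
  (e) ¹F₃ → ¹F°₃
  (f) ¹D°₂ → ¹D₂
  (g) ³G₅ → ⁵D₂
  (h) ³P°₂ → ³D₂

5

(a) forbidden (ΔS, ΔL, ΔJ fail)
(b) forbidden (ΔS, ΔL, ΔJ fail)
(c) allowed
(d) allowed
(e) allowed
(f) allowed
(g) forbidden (parity, ΔS, ΔL, ΔJ fail)
(h) allowed
Total allowed: 5 of 8.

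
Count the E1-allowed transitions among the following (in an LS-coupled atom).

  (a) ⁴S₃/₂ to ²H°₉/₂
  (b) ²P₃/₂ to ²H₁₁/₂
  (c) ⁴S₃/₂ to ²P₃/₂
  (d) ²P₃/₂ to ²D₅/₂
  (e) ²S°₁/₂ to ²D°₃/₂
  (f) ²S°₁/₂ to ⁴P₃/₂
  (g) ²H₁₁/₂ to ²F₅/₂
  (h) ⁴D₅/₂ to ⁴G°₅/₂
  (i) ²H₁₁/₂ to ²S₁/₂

0

(a) forbidden (ΔS, ΔL, ΔJ fail)
(b) forbidden (parity, ΔL, ΔJ fail)
(c) forbidden (parity, ΔS fail)
(d) forbidden (parity fails)
(e) forbidden (parity, ΔL fail)
(f) forbidden (ΔS fails)
(g) forbidden (parity, ΔL, ΔJ fail)
(h) forbidden (ΔL fails)
(i) forbidden (parity, ΔL, ΔJ fail)
Total allowed: 0 of 9.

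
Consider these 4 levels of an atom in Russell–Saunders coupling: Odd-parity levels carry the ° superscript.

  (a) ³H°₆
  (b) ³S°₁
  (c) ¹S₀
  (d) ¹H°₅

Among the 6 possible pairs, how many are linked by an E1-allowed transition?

0

(a)–(b): forbidden (parity, ΔL, ΔJ).
(a)–(c): forbidden (ΔS, ΔL, ΔJ).
(a)–(d): forbidden (parity, ΔS).
(b)–(c): forbidden (ΔS, ΔL).
(b)–(d): forbidden (parity, ΔS, ΔL, ΔJ).
(c)–(d): forbidden (ΔL, ΔJ).
Allowed pairs: 0 of 6.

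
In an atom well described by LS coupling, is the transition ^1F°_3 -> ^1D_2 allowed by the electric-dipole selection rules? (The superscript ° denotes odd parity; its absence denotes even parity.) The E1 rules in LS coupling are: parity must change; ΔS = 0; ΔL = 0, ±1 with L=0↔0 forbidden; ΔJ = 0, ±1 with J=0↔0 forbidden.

Reading off the term symbols: S 0→0, L 3→2, J 3→2, parity odd→even.
Parity must change: odd → even — satisfied.
ΔS = 0: S: 0 → 0 — satisfied.
ΔL = 0, ±1 (not L=0↔0): L: 3 → 2, ΔL = -1 — satisfied.
ΔJ = 0, ±1 (not J=0↔0): J: 3 → 2, ΔJ = -1 — satisfied.
All four E1 rules are satisfied.

allowed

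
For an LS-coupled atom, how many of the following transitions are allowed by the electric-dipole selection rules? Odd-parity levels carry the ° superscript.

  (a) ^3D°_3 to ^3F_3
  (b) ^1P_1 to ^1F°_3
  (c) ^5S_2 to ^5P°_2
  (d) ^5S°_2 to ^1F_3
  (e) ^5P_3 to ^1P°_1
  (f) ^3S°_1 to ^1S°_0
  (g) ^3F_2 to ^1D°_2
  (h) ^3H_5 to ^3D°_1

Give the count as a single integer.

(a) allowed
(b) forbidden (ΔL, ΔJ fail)
(c) allowed
(d) forbidden (ΔS, ΔL fail)
(e) forbidden (ΔS, ΔJ fail)
(f) forbidden (parity, ΔS, ΔL fail)
(g) forbidden (ΔS fails)
(h) forbidden (ΔL, ΔJ fail)
Total allowed: 2 of 8.

2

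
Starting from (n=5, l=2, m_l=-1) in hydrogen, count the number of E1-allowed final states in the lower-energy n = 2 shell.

2

E1 requires Δl = ±1, so l_f ∈ {1, 3}; with 0 ≤ l_f ≤ n_f−1 = 1, the allowed l_f values are {1}.
For l_f = 1: m_f ∈ {m_i−1, m_i, m_i+1} ∩ [−1, 1] = {-1, 0} → 2 states.
Total: 2.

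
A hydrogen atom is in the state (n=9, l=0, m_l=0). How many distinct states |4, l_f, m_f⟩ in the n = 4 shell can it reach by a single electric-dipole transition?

E1 requires Δl = ±1, so l_f ∈ {-1, 1}; with 0 ≤ l_f ≤ n_f−1 = 3, the allowed l_f values are {1}.
For l_f = 1: m_f ∈ {m_i−1, m_i, m_i+1} ∩ [−1, 1] = {-1, 0, 1} → 3 states.
Total: 3.

3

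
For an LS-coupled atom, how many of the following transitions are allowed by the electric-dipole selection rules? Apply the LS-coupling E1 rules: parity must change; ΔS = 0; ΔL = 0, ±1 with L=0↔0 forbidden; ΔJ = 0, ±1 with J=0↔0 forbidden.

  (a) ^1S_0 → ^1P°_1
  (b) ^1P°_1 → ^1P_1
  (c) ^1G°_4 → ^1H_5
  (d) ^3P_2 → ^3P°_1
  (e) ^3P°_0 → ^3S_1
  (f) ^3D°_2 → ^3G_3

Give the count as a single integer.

5

(a) allowed
(b) allowed
(c) allowed
(d) allowed
(e) allowed
(f) forbidden (ΔL fails)
Total allowed: 5 of 6.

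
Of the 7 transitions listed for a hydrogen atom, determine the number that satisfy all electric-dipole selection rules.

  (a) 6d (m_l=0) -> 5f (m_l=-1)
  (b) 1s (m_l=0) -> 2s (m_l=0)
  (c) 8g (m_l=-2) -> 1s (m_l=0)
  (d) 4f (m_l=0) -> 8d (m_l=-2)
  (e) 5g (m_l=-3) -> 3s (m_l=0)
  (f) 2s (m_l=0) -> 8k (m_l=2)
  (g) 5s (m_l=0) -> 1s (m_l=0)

1

(a) allowed
(b) forbidden — Δl = +0 (E1 requires Δl = ±1)
(c) forbidden — Δl = -4 (E1 requires Δl = ±1); Δm_l = +2 (E1 requires Δm_l = 0, ±1)
(d) forbidden — Δm_l = -2 (E1 requires Δm_l = 0, ±1)
(e) forbidden — Δl = -4 (E1 requires Δl = ±1); Δm_l = +3 (E1 requires Δm_l = 0, ±1)
(f) forbidden — Δl = +7 (E1 requires Δl = ±1); Δm_l = +2 (E1 requires Δm_l = 0, ±1)
(g) forbidden — Δl = +0 (E1 requires Δl = ±1)
Total allowed: 1 of 7.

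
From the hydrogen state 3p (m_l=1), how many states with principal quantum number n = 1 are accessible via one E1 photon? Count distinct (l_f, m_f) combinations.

E1 requires Δl = ±1, so l_f ∈ {0, 2}; with 0 ≤ l_f ≤ n_f−1 = 0, the allowed l_f values are {0}.
For l_f = 0: m_f ∈ {m_i−1, m_i, m_i+1} ∩ [−0, 0] = {0} → 1 state.
Total: 1.

1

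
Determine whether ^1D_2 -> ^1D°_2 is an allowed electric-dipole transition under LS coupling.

allowed

Parity must change: even → odd — satisfied.
ΔS = 0: S: 0 → 0 — satisfied.
ΔL = 0, ±1 (not L=0↔0): L: 2 → 2, ΔL = +0 — satisfied.
ΔJ = 0, ±1 (not J=0↔0): J: 2 → 2, ΔJ = +0 — satisfied.
All four E1 rules are satisfied.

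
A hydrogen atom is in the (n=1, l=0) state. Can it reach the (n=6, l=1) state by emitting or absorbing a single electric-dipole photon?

allowed

Initial l = 0, final l = 1, so Δl = +1. E1 requires Δl = ±1: ok.
All E1 selection rules are satisfied.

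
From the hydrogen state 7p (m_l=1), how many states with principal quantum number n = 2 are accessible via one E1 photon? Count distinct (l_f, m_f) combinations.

E1 requires Δl = ±1, so l_f ∈ {0, 2}; with 0 ≤ l_f ≤ n_f−1 = 1, the allowed l_f values are {0}.
For l_f = 0: m_f ∈ {m_i−1, m_i, m_i+1} ∩ [−0, 0] = {0} → 1 state.
Total: 1.

1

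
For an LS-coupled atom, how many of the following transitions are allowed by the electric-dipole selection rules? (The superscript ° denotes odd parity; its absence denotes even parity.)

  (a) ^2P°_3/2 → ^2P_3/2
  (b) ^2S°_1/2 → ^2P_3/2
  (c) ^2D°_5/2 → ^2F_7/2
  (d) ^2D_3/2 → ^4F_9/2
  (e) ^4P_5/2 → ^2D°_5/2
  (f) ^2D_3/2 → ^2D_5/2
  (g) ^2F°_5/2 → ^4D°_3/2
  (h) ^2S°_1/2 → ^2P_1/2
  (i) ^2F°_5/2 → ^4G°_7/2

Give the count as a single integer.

(a) allowed
(b) allowed
(c) allowed
(d) forbidden (parity, ΔS, ΔJ fail)
(e) forbidden (ΔS fails)
(f) forbidden (parity fails)
(g) forbidden (parity, ΔS fail)
(h) allowed
(i) forbidden (parity, ΔS fail)
Total allowed: 4 of 9.

4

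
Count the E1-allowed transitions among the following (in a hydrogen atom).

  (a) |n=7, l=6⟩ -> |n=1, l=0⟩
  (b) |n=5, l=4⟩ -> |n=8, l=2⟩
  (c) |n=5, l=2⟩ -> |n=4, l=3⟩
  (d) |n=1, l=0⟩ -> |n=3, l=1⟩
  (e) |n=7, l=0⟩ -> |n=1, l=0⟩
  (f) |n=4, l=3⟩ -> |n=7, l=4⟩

(a) forbidden — Δl = -6 (E1 requires Δl = ±1)
(b) forbidden — Δl = -2 (E1 requires Δl = ±1)
(c) allowed
(d) allowed
(e) forbidden — Δl = +0 (E1 requires Δl = ±1)
(f) allowed
Total allowed: 3 of 6.

3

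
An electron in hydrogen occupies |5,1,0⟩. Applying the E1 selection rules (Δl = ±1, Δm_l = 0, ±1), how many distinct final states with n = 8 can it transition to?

4

E1 requires Δl = ±1, so l_f ∈ {0, 2}; with 0 ≤ l_f ≤ n_f−1 = 7, the allowed l_f values are {0, 2}.
For l_f = 0: m_f ∈ {m_i−1, m_i, m_i+1} ∩ [−0, 0] = {0} → 1 state.
For l_f = 2: m_f ∈ {m_i−1, m_i, m_i+1} ∩ [−2, 2] = {-1, 0, 1} → 3 states.
Total: 4.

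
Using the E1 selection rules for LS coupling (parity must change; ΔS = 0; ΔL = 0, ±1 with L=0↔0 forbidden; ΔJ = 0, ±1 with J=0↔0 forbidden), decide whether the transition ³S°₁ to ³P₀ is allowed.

allowed

Initial level: S=1, L=0, J=1, parity odd. Final level: S=1, L=1, J=0, parity even.
Parity must change: odd → even — satisfied.
ΔS = 0: S: 1 → 1 — satisfied.
ΔL = 0, ±1 (not L=0↔0): L: 0 → 1, ΔL = +1 — satisfied.
ΔJ = 0, ±1 (not J=0↔0): J: 1 → 0, ΔJ = -1 — satisfied.
All four E1 rules are satisfied.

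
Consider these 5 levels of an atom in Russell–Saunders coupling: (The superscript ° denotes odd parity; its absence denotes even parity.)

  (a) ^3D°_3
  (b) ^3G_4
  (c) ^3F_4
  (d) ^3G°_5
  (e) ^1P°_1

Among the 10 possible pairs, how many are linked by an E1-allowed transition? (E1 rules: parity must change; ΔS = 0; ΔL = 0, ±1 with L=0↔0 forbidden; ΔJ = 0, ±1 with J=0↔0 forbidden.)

(a)–(b): forbidden (ΔL).
(a)–(c): allowed.
(a)–(d): forbidden (parity, ΔL, ΔJ).
(a)–(e): forbidden (parity, ΔS, ΔJ).
(b)–(c): forbidden (parity).
(b)–(d): allowed.
(b)–(e): forbidden (ΔS, ΔL, ΔJ).
(c)–(d): allowed.
(c)–(e): forbidden (ΔS, ΔL, ΔJ).
(d)–(e): forbidden (parity, ΔS, ΔL, ΔJ).
Allowed pairs: 3 of 10.

3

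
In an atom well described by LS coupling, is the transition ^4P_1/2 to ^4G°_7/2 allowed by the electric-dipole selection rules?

forbidden

Reading off the term symbols: S 3/2→3/2, L 1→4, J 1/2→7/2, parity even→odd.
Parity must change: even → odd — ✓.
ΔS = 0: S: 3/2 → 3/2 — ✓.
ΔL = 0, ±1 (not L=0↔0): L: 1 → 4, ΔL = +3 — ✗.
ΔJ = 0, ±1 (not J=0↔0): J: 1/2 → 7/2, ΔJ = +3 — ✗.
Rule(s) violated: ΔL, ΔJ.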